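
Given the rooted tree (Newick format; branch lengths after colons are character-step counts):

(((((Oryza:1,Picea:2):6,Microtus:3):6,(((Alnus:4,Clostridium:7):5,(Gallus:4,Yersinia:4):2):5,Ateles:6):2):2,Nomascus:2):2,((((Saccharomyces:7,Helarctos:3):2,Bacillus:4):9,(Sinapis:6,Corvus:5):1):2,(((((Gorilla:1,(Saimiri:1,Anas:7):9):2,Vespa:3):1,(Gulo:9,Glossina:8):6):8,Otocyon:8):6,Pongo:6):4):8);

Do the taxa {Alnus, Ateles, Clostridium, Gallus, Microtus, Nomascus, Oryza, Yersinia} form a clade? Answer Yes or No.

The MRCA of the listed taxa subtends ((((Oryza,Picea),Microtus),(((Alnus,Clostridium),(Gallus,Yersinia)),Ateles)),Nomascus).
That clade also contains Picea, which is not in the proposed group, so the group is not monophyletic.

No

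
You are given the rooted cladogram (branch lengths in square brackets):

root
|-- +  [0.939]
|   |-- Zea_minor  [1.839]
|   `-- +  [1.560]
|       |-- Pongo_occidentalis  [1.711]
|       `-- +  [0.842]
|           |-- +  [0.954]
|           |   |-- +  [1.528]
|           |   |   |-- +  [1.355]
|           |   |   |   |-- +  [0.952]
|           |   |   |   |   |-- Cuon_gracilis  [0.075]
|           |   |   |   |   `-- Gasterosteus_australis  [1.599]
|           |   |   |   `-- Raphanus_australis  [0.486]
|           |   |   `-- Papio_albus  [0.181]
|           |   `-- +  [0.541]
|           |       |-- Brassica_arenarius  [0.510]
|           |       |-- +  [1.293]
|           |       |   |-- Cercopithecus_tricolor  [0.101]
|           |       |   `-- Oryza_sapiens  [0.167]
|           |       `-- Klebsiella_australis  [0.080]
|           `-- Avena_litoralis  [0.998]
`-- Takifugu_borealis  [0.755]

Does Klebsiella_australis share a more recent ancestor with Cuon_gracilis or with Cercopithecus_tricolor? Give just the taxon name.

The MRCA of Klebsiella_australis and Cercopithecus_tricolor subtends (Brassica_arenarius,(Cercopithecus_tricolor,Oryza_sapiens),Klebsiella_australis) (4 taxa).
The MRCA of Klebsiella_australis and Cuon_gracilis subtends ((((Cuon_gracilis,Gasterosteus_australis),Raphanus_australis),Papio_albus),(Brassica_arenarius,(Cercopithecus_tricolor,Oryza_sapiens),Klebsiella_australis)) (8 taxa).
The first is nested inside the second, so Klebsiella_australis shares a more recent common ancestor with Cercopithecus_tricolor.

Cercopithecus_tricolor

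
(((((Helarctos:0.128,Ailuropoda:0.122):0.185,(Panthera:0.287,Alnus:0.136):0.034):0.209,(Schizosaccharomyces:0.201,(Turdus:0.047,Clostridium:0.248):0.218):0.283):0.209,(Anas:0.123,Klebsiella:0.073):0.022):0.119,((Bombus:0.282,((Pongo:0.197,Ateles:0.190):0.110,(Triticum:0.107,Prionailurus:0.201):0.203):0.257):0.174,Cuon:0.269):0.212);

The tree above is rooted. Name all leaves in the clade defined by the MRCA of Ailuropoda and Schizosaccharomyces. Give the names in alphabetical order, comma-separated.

Ailuropoda, Alnus, Clostridium, Helarctos, Panthera, Schizosaccharomyces, Turdus

Tracing Ailuropoda: it sits inside (Helarctos,Ailuropoda).
Tracing Schizosaccharomyces: it sits inside (Schizosaccharomyces,(Turdus,Clostridium)).
The smallest clade enclosing both is (((Helarctos,Ailuropoda),(Panthera,Alnus)),(Schizosaccharomyces,(Turdus,Clostridium))); the answer is its 7 terminal taxa in alphabetical order.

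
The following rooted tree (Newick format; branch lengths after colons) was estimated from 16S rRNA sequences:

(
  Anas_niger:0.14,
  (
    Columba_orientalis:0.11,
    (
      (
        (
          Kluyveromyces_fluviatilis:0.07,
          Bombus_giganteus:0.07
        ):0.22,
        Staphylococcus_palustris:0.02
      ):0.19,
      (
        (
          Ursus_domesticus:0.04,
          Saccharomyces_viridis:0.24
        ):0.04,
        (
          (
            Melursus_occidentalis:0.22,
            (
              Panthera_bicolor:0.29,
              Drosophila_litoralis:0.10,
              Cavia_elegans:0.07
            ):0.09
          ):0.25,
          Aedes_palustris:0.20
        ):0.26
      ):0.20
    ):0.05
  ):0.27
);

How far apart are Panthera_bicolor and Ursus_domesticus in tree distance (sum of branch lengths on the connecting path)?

The path runs Panthera_bicolor → … → MRCA → … → Ursus_domesticus; the MRCA is the node subtending ((Ursus_domesticus,Saccharomyces_viridis),((Melursus_occidentalis,(Panthera_bicolor,Drosophila_litoralis,Cavia_elegans)),Aedes_palustris)).
Branch lengths along that path: 0.29 + 0.09 + 0.25 + 0.26 + 0.04 + 0.04 = 0.97.

0.97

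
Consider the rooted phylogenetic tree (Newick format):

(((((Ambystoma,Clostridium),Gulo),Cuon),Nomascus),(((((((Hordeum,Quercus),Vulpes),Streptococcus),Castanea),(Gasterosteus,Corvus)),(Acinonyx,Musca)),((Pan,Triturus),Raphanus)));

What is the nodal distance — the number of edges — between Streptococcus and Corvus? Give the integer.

The MRCA of Streptococcus and Corvus is the node subtending (((((Hordeum,Quercus),Vulpes),Streptococcus),Castanea),(Gasterosteus,Corvus)).
From Streptococcus up to that node: 3 branches. From Corvus up to the same node: 2 branches. Total: 3 + 2 = 5.

5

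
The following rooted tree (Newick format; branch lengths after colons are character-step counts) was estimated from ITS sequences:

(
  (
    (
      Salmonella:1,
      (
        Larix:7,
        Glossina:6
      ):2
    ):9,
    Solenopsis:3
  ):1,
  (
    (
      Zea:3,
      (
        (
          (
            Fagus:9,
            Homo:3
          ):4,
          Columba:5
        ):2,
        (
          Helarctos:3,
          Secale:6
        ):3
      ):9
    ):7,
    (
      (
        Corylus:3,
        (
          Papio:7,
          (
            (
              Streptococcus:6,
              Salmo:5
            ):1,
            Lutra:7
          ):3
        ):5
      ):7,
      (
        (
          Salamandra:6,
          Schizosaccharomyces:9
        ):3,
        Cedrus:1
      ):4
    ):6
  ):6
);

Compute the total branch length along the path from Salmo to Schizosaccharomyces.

37

The path runs Salmo → … → MRCA → … → Schizosaccharomyces; the MRCA is the node subtending ((Corylus,(Papio,((Streptococcus,Salmo),Lutra))),((Salamandra,Schizosaccharomyces),Cedrus)).
Branch lengths along that path: 5 + 1 + 3 + 5 + 7 + 4 + 3 + 9 = 37.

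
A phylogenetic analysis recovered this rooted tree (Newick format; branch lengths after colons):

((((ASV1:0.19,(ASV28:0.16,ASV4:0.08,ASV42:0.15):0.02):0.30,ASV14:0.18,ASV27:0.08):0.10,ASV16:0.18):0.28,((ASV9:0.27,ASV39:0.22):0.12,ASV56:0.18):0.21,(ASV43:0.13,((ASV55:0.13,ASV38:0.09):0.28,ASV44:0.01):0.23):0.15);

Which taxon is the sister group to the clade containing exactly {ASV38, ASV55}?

The clade containing exactly {ASV38, ASV55} attaches to the tree at the node subtending ((ASV55,ASV38),ASV44).
The other lineage descending from that same node — the sister group — is the single tip ASV44.

ASV44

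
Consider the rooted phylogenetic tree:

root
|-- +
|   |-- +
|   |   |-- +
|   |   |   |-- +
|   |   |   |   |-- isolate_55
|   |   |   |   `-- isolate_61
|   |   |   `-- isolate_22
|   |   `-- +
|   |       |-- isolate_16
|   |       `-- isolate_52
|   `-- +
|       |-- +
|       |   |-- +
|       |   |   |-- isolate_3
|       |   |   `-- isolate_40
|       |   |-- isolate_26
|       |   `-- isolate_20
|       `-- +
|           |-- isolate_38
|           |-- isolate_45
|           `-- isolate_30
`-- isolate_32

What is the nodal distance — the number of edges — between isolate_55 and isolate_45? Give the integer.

7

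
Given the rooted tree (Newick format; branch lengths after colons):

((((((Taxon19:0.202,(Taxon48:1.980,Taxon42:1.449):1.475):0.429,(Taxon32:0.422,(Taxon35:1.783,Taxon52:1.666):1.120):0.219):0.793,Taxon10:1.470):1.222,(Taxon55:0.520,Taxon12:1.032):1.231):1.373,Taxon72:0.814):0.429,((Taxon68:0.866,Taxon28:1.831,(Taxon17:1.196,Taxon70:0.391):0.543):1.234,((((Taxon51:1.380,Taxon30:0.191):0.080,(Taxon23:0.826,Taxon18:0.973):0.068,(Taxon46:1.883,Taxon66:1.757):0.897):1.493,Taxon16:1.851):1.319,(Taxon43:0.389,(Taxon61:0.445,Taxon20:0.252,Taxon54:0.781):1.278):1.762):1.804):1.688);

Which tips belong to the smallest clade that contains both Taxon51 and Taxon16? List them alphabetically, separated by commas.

Taxon16, Taxon18, Taxon23, Taxon30, Taxon46, Taxon51, Taxon66

Tracing Taxon51: it sits inside (Taxon51,Taxon30).
Tracing Taxon16: it sits inside (((Taxon51,Taxon30),(Taxon23,Taxon18),(Taxon46,Taxon66)),Taxon16).
The smallest clade enclosing both is (((Taxon51,Taxon30),(Taxon23,Taxon18),(Taxon46,Taxon66)),Taxon16); the answer is its 7 terminal taxa in alphabetical order.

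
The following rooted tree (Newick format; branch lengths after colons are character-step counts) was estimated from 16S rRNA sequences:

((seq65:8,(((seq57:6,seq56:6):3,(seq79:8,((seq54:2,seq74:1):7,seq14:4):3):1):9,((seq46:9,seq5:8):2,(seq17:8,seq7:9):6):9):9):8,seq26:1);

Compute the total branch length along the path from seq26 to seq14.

35

The path runs seq26 → … → MRCA → … → seq14; the MRCA is the root of the tree.
Branch lengths along that path: 1 + 8 + 9 + 9 + 1 + 3 + 4 = 35.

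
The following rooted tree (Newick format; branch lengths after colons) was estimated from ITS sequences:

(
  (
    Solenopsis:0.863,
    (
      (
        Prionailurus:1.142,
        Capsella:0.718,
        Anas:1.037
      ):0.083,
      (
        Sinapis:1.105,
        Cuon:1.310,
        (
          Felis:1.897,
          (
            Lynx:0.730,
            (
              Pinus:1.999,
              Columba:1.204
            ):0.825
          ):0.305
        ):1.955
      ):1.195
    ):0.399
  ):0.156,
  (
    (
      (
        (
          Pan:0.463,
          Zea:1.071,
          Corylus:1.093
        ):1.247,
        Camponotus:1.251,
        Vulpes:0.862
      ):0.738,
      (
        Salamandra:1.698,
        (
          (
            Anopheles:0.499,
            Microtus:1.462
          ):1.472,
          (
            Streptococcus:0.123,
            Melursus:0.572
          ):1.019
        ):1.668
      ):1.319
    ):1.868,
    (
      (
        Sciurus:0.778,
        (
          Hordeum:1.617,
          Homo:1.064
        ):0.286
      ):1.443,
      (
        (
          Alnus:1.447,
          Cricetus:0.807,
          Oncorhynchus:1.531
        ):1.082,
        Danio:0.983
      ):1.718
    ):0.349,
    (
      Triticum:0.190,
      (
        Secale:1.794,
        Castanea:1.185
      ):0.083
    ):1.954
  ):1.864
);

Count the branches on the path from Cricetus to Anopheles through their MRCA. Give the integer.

The MRCA of Cricetus and Anopheles is the node subtending ((((Pan,Zea,Corylus),Camponotus,Vulpes),(Salamandra,((Anopheles,Microtus),(Streptococcus,Melursus)))),((Sciurus,(Hordeum,Homo)),((Alnus,Cricetus,Oncorhynchus),Danio)),(Triticum,(Secale,Castanea))).
From Cricetus up to that node: 4 branches. From Anopheles up to the same node: 5 branches. Total: 4 + 5 = 9.

9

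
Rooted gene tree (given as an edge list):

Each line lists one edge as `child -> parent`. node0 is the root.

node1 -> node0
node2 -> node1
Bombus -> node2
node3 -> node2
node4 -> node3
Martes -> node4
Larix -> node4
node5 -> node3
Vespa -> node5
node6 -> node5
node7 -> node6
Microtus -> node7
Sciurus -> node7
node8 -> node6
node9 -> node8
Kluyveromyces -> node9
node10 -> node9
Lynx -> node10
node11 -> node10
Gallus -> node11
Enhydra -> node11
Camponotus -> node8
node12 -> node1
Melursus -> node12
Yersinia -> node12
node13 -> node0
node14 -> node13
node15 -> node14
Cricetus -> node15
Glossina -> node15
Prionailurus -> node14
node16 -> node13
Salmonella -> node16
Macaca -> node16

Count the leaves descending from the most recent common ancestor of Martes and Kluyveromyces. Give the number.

10

The MRCA of Martes and Kluyveromyces is the node subtending ((Martes,Larix),(Vespa,((Microtus,Sciurus),((Kluyveromyces,(Lynx,(Gallus,Enhydra))),Camponotus)))).
That clade contains 10 terminal taxa: Camponotus, Enhydra, Gallus, Kluyveromyces, Larix, Lynx, Martes, Microtus, Sciurus, Vespa.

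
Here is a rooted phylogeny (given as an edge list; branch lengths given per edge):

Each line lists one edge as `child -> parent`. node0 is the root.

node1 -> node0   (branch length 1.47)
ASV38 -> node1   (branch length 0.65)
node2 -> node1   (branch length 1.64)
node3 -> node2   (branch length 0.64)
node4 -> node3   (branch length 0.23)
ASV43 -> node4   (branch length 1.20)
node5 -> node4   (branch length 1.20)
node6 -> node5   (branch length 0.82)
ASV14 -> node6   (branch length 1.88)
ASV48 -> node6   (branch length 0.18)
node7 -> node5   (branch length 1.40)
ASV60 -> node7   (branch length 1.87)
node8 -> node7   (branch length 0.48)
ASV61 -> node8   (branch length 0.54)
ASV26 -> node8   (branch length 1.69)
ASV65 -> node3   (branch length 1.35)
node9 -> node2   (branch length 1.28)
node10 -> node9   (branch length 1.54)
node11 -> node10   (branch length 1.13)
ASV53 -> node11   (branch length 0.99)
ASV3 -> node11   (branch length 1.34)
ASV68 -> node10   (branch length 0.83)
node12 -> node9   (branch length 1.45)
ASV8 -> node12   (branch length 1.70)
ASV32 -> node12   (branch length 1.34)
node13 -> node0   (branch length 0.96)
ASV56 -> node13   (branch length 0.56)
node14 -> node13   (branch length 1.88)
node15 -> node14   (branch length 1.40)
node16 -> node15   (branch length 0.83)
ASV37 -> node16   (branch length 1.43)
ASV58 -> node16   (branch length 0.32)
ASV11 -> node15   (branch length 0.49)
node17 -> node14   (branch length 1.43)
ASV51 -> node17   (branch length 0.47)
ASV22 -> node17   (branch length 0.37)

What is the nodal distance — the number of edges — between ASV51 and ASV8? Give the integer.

9

The MRCA of ASV51 and ASV8 is the root of the tree.
From ASV51 up to that node: 4 branches. From ASV8 up to the same node: 5 branches. Total: 4 + 5 = 9.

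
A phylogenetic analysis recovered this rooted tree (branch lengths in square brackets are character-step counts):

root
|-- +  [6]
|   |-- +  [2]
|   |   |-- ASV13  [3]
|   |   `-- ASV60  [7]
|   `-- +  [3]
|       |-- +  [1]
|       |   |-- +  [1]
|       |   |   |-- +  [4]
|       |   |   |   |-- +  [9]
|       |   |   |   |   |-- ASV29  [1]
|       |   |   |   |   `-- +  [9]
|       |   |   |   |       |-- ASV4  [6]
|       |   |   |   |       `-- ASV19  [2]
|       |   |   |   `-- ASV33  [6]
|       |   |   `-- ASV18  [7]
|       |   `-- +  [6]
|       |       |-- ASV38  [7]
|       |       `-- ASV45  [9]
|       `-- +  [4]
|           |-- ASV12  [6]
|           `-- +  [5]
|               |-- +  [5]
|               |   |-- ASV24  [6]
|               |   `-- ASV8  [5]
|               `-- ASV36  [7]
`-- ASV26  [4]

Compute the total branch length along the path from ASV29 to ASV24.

The path runs ASV29 → … → MRCA → … → ASV24; the MRCA is the node subtending (((((ASV29,(ASV4,ASV19)),ASV33),ASV18),(ASV38,ASV45)),(ASV12,((ASV24,ASV8),ASV36))).
Branch lengths along that path: 1 + 9 + 4 + 1 + 1 + 4 + 5 + 5 + 6 = 36.

36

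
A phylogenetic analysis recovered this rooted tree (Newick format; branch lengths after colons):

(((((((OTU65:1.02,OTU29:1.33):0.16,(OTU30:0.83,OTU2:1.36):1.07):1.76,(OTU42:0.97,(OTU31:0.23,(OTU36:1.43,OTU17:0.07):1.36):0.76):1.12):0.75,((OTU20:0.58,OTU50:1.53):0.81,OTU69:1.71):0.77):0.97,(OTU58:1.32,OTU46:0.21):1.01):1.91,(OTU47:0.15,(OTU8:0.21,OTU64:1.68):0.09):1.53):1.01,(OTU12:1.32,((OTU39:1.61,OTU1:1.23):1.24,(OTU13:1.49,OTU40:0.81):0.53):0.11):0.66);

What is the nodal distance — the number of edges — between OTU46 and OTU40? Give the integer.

The MRCA of OTU46 and OTU40 is the root of the tree.
From OTU46 up to that node: 4 branches. From OTU40 up to the same node: 4 branches. Total: 4 + 4 = 8.

8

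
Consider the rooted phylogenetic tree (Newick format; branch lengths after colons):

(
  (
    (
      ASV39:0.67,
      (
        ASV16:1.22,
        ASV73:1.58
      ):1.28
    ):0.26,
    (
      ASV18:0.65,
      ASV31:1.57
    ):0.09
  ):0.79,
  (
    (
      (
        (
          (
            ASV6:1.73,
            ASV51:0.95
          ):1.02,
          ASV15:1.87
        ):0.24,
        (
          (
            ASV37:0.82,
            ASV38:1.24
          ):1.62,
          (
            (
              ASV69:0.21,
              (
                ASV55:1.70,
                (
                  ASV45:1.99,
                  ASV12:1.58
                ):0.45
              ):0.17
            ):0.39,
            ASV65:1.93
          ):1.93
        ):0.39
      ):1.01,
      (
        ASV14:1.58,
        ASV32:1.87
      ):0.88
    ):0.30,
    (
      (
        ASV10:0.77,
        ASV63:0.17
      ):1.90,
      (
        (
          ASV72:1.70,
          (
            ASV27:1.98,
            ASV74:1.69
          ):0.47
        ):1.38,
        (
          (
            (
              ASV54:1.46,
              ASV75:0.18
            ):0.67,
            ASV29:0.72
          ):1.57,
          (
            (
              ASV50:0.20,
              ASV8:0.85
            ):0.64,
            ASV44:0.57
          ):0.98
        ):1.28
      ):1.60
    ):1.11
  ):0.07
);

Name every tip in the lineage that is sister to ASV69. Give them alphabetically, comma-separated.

ASV69 attaches to the tree at the node subtending (ASV69,(ASV55,(ASV45,ASV12))).
The other lineage descending from that same node — the sister group — is (ASV55,(ASV45,ASV12)); its 3 tips in alphabetical order are the answer.

ASV12, ASV45, ASV55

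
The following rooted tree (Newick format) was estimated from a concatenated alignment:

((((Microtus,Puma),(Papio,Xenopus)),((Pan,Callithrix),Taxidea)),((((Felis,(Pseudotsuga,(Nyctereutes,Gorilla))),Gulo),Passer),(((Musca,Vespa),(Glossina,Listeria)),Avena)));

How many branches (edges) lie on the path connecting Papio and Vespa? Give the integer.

The MRCA of Papio and Vespa is the root of the tree.
From Papio up to that node: 4 branches. From Vespa up to the same node: 5 branches. Total: 4 + 5 = 9.

9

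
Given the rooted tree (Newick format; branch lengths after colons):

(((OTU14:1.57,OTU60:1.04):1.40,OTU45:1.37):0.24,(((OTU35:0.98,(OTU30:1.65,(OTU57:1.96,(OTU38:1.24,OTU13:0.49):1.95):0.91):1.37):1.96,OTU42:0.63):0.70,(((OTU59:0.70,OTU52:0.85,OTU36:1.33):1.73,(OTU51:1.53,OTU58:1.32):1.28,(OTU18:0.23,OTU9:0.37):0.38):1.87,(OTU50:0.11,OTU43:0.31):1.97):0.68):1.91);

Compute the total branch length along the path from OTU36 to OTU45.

9.13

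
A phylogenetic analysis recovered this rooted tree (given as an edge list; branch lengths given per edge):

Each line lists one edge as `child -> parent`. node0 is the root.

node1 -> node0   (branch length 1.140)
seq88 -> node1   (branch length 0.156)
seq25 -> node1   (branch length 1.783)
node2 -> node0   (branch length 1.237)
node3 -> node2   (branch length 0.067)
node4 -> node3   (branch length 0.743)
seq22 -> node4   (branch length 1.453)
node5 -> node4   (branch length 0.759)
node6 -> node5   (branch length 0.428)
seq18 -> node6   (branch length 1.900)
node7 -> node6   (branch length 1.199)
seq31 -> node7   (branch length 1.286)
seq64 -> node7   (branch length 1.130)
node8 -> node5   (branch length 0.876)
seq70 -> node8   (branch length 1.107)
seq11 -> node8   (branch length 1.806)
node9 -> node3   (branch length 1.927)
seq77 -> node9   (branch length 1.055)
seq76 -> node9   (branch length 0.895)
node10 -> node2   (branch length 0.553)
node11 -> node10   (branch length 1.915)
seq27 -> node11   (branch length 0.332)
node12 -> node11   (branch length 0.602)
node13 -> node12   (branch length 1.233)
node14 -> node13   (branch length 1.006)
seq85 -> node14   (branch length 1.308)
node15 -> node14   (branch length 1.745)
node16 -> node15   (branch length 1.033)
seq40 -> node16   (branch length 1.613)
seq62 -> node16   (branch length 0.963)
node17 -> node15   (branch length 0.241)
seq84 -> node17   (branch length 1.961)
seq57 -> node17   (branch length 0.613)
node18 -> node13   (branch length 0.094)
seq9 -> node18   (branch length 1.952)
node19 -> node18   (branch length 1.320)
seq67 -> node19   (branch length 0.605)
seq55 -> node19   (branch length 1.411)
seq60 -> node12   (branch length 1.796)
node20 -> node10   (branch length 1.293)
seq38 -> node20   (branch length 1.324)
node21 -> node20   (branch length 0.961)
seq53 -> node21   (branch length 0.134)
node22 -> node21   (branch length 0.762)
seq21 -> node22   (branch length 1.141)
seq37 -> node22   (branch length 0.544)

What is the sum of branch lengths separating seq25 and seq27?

6.960

The path runs seq25 → … → MRCA → … → seq27; the MRCA is the root of the tree.
Branch lengths along that path: 1.783 + 1.140 + 1.237 + 0.553 + 1.915 + 0.332 = 6.960.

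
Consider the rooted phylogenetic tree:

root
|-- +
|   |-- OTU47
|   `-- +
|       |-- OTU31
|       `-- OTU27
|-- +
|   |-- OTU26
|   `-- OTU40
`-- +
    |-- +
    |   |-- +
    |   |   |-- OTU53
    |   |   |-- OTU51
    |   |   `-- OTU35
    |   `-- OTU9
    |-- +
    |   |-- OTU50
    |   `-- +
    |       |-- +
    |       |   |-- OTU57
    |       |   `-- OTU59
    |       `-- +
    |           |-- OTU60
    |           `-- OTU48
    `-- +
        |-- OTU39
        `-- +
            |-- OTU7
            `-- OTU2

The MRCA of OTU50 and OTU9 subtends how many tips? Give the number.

12

The MRCA of OTU50 and OTU9 is the node subtending (((OTU53,OTU51,OTU35),OTU9),(OTU50,((OTU57,OTU59),(OTU60,OTU48))),(OTU39,(OTU7,OTU2))).
That clade contains 12 terminal taxa: OTU2, OTU35, OTU39, OTU48, OTU50, OTU51, OTU53, OTU57, OTU59, OTU60, OTU7, OTU9.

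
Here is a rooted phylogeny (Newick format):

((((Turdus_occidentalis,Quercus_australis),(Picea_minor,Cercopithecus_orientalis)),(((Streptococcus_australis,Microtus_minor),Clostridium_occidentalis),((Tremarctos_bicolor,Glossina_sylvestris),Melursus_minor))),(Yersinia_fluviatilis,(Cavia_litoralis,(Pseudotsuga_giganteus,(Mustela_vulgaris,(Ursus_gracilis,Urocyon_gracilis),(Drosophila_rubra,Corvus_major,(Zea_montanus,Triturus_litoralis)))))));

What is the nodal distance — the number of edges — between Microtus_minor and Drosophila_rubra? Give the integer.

11

The MRCA of Microtus_minor and Drosophila_rubra is the root of the tree.
From Microtus_minor up to that node: 5 branches. From Drosophila_rubra up to the same node: 6 branches. Total: 5 + 6 = 11.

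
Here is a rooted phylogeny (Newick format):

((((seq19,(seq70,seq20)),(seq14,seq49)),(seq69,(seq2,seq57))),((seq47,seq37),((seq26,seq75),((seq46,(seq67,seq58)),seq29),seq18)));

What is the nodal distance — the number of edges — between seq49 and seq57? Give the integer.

6

The MRCA of seq49 and seq57 is the node subtending (((seq19,(seq70,seq20)),(seq14,seq49)),(seq69,(seq2,seq57))).
From seq49 up to that node: 3 branches. From seq57 up to the same node: 3 branches. Total: 3 + 3 = 6.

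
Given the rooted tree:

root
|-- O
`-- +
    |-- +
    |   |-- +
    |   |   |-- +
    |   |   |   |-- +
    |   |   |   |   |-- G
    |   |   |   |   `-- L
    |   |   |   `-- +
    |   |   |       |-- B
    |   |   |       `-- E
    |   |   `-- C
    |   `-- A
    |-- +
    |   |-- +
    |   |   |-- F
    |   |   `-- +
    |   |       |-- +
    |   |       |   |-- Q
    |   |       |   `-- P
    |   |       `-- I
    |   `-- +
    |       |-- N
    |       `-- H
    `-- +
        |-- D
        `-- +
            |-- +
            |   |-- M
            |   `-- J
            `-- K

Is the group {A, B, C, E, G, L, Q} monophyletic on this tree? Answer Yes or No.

No

The MRCA of the listed taxa subtends (((((G,L),(B,E)),C),A),((F,((Q,P),I)),(N,H)),(D,((M,J),K))).
That clade also contains D, F, H, I, J, K, M, N, P, which are not in the proposed group, so the group is not monophyletic.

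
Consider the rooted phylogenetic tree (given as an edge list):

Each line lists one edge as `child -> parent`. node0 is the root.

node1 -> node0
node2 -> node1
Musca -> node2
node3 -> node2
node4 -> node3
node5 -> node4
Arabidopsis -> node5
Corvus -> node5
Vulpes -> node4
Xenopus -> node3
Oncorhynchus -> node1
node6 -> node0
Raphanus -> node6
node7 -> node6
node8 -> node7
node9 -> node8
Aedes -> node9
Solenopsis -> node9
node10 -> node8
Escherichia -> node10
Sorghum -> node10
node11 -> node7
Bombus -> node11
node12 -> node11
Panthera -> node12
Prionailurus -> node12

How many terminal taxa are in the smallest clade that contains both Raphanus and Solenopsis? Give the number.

The MRCA of Raphanus and Solenopsis is the node subtending (Raphanus,(((Aedes,Solenopsis),(Escherichia,Sorghum)),(Bombus,(Panthera,Prionailurus)))).
That clade contains 8 terminal taxa: Aedes, Bombus, Escherichia, Panthera, Prionailurus, Raphanus, Solenopsis, Sorghum.

8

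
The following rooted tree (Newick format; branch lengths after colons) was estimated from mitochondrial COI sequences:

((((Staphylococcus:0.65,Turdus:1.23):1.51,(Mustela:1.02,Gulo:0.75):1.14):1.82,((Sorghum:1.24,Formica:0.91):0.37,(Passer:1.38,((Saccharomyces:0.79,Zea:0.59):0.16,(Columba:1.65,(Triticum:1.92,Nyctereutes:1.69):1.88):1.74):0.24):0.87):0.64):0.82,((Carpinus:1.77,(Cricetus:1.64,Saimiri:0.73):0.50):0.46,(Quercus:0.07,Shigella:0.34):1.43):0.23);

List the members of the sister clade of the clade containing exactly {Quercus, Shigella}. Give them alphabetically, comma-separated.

Carpinus, Cricetus, Saimiri

The clade containing exactly {Quercus, Shigella} attaches to the tree at the node subtending ((Carpinus,(Cricetus,Saimiri)),(Quercus,Shigella)).
The other lineage descending from that same node — the sister group — is (Carpinus,(Cricetus,Saimiri)); its 3 tips in alphabetical order are the answer.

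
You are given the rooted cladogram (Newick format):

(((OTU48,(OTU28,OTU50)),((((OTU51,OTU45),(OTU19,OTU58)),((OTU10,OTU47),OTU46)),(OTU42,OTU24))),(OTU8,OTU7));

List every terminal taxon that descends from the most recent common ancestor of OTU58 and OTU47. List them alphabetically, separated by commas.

OTU10, OTU19, OTU45, OTU46, OTU47, OTU51, OTU58

Tracing OTU58: it sits inside (OTU19,OTU58).
Tracing OTU47: it sits inside (OTU10,OTU47).
The smallest clade enclosing both is (((OTU51,OTU45),(OTU19,OTU58)),((OTU10,OTU47),OTU46)); the answer is its 7 terminal taxa in alphabetical order.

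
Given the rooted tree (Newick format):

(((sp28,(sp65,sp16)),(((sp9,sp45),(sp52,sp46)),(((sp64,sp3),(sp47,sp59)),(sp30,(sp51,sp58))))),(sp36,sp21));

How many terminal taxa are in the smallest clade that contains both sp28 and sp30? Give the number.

14

The MRCA of sp28 and sp30 is the node subtending ((sp28,(sp65,sp16)),(((sp9,sp45),(sp52,sp46)),(((sp64,sp3),(sp47,sp59)),(sp30,(sp51,sp58))))).
That clade contains 14 terminal taxa: sp16, sp28, sp3, sp30, sp45, sp46, sp47, sp51, sp52, sp58, sp59, sp64, sp65, sp9.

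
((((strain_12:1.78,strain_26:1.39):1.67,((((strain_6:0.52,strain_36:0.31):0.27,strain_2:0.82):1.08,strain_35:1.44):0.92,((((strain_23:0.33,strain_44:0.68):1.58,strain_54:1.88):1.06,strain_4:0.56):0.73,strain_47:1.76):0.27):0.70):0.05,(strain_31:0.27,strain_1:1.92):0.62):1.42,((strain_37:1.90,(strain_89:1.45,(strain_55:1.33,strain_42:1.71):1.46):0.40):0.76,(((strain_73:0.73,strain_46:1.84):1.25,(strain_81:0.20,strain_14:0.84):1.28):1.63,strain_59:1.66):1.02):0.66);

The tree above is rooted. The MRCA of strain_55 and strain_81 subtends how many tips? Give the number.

9

The MRCA of strain_55 and strain_81 is the node subtending ((strain_37,(strain_89,(strain_55,strain_42))),(((strain_73,strain_46),(strain_81,strain_14)),strain_59)).
That clade contains 9 terminal taxa: strain_14, strain_37, strain_42, strain_46, strain_55, strain_59, strain_73, strain_81, strain_89.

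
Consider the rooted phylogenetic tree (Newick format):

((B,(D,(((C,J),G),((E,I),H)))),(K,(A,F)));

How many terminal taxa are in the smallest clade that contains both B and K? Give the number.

11

The MRCA of B and K is the root, so the clade is the entire tree.
That clade contains 11 terminal taxa: A, B, C, D, E, F, G, H, I, J, K.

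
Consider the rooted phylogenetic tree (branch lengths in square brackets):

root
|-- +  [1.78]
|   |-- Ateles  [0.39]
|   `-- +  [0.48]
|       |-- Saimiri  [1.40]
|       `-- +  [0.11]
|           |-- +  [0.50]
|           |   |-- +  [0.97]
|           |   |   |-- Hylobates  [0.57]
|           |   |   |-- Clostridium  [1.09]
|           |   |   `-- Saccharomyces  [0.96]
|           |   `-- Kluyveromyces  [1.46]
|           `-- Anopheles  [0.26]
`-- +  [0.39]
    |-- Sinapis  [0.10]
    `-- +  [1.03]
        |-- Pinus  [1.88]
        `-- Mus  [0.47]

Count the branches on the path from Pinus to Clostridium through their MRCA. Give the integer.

9

The MRCA of Pinus and Clostridium is the root of the tree.
From Pinus up to that node: 3 branches. From Clostridium up to the same node: 6 branches. Total: 3 + 6 = 9.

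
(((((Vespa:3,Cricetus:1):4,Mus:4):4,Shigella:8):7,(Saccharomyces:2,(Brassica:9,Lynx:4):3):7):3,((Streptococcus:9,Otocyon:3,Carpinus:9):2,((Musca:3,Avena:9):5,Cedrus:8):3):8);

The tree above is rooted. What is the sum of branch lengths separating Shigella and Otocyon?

31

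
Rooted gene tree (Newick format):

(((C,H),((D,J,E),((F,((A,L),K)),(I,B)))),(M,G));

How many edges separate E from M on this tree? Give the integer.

The MRCA of E and M is the root of the tree.
From E up to that node: 4 branches. From M up to the same node: 2 branches. Total: 4 + 2 = 6.

6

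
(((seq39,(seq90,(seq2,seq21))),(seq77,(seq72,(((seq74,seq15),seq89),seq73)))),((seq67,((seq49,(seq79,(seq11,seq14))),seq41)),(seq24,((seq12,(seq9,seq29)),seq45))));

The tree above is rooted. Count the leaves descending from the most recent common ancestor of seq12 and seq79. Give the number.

The MRCA of seq12 and seq79 is the node subtending ((seq67,((seq49,(seq79,(seq11,seq14))),seq41)),(seq24,((seq12,(seq9,seq29)),seq45))).
That clade contains 11 terminal taxa: seq11, seq12, seq14, seq24, seq29, seq41, seq45, seq49, seq67, seq79, seq9.

11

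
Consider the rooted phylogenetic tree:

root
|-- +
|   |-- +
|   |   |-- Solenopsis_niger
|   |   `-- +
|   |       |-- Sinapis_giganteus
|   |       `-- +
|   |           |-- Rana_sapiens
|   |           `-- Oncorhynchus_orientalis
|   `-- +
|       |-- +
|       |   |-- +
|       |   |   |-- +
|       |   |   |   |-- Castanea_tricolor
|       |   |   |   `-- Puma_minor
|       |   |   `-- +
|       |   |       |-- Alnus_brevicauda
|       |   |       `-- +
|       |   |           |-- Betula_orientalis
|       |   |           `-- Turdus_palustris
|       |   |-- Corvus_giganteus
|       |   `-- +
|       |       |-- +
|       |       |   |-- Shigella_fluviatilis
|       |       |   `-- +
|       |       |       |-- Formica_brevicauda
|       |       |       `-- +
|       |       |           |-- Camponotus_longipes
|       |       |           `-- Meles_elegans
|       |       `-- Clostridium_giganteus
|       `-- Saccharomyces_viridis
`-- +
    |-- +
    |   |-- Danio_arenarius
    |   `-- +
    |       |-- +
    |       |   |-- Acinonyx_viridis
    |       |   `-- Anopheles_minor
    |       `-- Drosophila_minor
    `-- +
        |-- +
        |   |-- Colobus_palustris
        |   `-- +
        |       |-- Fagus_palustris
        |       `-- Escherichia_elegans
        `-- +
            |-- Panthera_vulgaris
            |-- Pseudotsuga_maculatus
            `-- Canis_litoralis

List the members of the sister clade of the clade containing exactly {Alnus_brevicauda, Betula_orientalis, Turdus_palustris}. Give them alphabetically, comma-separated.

The clade containing exactly {Alnus_brevicauda, Betula_orientalis, Turdus_palustris} attaches to the tree at the node subtending ((Castanea_tricolor,Puma_minor),(Alnus_brevicauda,(Betula_orientalis,Turdus_palustris))).
The other lineage descending from that same node — the sister group — is (Castanea_tricolor,Puma_minor); its 2 tips in alphabetical order are the answer.

Castanea_tricolor, Puma_minor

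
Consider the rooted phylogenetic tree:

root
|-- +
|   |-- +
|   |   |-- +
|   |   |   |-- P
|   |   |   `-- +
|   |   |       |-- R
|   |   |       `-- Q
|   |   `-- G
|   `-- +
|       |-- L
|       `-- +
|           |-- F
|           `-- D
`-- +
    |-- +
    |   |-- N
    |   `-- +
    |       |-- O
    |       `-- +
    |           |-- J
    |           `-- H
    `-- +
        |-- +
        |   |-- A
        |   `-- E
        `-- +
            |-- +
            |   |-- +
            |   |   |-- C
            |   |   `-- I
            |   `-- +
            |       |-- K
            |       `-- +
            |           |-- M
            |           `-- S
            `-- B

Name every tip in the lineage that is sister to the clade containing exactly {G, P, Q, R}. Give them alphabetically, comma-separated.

D, F, L

The clade containing exactly {G, P, Q, R} attaches to the tree at the node subtending (((P,(R,Q)),G),(L,(F,D))).
The other lineage descending from that same node — the sister group — is (L,(F,D)); its 3 tips in alphabetical order are the answer.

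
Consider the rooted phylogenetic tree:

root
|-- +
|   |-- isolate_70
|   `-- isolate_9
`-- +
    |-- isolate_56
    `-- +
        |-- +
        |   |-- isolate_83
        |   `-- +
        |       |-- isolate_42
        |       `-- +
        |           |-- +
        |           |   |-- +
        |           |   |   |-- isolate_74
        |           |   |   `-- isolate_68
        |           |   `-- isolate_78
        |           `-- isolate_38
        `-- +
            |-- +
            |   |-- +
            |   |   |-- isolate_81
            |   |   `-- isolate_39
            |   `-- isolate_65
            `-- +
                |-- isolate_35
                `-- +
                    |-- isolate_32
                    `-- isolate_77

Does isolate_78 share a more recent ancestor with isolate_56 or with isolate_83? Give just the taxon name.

The MRCA of isolate_78 and isolate_83 subtends (isolate_83,(isolate_42,(((isolate_74,isolate_68),isolate_78),isolate_38))) (6 taxa).
The MRCA of isolate_78 and isolate_56 subtends (isolate_56,((isolate_83,(isolate_42,(((isolate_74,isolate_68),isolate_78),isolate_38))),(((isolate_81,isolate_39),isolate_65),(isolate_35,(isolate_32,isolate_77))))) (13 taxa).
The first is nested inside the second, so isolate_78 shares a more recent common ancestor with isolate_83.

isolate_83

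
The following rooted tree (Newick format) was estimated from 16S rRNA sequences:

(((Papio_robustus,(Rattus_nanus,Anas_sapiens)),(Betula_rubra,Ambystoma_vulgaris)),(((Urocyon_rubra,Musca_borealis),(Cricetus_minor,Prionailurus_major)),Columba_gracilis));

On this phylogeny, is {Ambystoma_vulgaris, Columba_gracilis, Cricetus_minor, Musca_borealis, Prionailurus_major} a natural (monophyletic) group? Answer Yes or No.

No

The MRCA of the listed taxa is the root, so the smallest clade containing them is the whole tree.
That clade also contains Anas_sapiens, Betula_rubra, Papio_robustus, Rattus_nanus, Urocyon_rubra, which are not in the proposed group, so the group is not monophyletic.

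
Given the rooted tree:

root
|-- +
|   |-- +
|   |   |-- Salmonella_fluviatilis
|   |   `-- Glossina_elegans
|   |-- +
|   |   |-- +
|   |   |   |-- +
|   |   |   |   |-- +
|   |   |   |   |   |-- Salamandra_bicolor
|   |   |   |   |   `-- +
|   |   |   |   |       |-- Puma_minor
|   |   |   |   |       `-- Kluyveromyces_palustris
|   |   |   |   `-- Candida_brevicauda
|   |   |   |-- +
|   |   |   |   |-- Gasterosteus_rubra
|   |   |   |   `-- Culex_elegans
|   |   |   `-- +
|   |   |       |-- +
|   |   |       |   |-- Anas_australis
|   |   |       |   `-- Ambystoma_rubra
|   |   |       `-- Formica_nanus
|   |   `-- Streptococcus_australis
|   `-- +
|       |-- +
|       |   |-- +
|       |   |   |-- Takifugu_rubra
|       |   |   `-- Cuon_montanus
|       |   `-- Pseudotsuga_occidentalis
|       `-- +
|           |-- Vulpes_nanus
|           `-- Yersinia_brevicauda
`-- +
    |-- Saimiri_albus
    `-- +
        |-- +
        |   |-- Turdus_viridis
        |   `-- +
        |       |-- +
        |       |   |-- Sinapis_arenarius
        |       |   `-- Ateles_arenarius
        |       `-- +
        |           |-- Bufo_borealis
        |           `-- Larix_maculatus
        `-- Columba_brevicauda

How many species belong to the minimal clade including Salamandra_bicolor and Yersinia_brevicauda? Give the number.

17

The MRCA of Salamandra_bicolor and Yersinia_brevicauda is the node subtending ((Salmonella_fluviatilis,Glossina_elegans),((((Salamandra_bicolor,(Puma_minor,Kluyveromyces_palustris)),Candida_brevicauda),(Gasterosteus_rubra,Culex_elegans),((Anas_australis,Ambystoma_rubra),Formica_nanus)),Streptococcus_australis),(((Takifugu_rubra,Cuon_montanus),Pseudotsuga_occidentalis),(Vulpes_nanus,Yersinia_brevicauda))).
That clade contains 17 terminal taxa: Ambystoma_rubra, Anas_australis, Candida_brevicauda, Culex_elegans, Cuon_montanus, Formica_nanus, Gasterosteus_rubra, Glossina_elegans, Kluyveromyces_palustris, Pseudotsuga_occidentalis, Puma_minor, Salamandra_bicolor, Salmonella_fluviatilis, Streptococcus_australis, Takifugu_rubra, Vulpes_nanus, Yersinia_brevicauda.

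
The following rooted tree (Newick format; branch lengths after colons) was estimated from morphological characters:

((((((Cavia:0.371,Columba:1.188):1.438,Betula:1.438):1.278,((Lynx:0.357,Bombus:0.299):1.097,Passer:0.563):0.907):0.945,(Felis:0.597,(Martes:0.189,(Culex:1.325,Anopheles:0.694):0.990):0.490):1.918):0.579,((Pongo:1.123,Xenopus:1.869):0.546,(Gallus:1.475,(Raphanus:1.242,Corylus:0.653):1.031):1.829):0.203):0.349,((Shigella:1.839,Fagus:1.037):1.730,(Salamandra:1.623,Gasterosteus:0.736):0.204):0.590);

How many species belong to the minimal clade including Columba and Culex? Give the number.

The MRCA of Columba and Culex is the node subtending ((((Cavia,Columba),Betula),((Lynx,Bombus),Passer)),(Felis,(Martes,(Culex,Anopheles)))).
That clade contains 10 terminal taxa: Anopheles, Betula, Bombus, Cavia, Columba, Culex, Felis, Lynx, Martes, Passer.

10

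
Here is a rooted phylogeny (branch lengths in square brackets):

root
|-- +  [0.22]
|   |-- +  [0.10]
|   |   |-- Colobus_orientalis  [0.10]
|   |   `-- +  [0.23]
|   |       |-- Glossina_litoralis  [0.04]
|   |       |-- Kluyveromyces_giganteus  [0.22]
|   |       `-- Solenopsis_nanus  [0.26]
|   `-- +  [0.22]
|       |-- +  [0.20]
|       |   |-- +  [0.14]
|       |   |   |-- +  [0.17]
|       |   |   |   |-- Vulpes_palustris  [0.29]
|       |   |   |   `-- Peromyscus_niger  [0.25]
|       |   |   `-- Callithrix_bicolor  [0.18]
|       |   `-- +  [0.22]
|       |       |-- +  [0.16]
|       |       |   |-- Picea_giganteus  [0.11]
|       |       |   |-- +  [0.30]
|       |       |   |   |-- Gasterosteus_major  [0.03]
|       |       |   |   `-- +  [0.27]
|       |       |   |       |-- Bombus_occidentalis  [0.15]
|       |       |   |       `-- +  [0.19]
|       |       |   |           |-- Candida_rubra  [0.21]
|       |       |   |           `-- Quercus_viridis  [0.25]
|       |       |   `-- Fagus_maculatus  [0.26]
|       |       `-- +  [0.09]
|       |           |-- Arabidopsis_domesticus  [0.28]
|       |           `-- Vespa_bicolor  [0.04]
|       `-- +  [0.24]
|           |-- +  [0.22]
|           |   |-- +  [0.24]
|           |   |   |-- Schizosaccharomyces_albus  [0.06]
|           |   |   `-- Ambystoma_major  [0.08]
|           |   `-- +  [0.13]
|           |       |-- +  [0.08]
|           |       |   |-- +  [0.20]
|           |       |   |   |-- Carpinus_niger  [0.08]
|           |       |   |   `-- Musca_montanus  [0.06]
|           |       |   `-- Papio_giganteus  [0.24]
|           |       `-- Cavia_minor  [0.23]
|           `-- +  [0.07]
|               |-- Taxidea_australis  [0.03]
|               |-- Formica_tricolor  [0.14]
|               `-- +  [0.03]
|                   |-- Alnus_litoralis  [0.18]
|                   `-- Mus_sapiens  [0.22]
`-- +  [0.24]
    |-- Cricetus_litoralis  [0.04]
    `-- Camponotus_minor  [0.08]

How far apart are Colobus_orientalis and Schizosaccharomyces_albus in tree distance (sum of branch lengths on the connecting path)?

1.18

The path runs Colobus_orientalis → … → MRCA → … → Schizosaccharomyces_albus; the MRCA is the node subtending ((Colobus_orientalis,(Glossina_litoralis,Kluyveromyces_giganteus,Solenopsis_nanus)),((((Vulpes_palustris,Peromyscus_niger),Callithrix_bicolor),((Picea_giganteus,(Gasterosteus_major,(Bombus_occidentalis,(Candida_rubra,Quercus_viridis))),Fagus_maculatus),(Arabidopsis_domesticus,Vespa_bicolor))),(((Schizosaccharomyces_albus,Ambystoma_major),(((Carpinus_niger,Musca_montanus),Papio_giganteus),Cavia_minor)),(Taxidea_australis,Formica_tricolor,(Alnus_litoralis,Mus_sapiens))))).
Branch lengths along that path: 0.10 + 0.10 + 0.22 + 0.24 + 0.22 + 0.24 + 0.06 = 1.18.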